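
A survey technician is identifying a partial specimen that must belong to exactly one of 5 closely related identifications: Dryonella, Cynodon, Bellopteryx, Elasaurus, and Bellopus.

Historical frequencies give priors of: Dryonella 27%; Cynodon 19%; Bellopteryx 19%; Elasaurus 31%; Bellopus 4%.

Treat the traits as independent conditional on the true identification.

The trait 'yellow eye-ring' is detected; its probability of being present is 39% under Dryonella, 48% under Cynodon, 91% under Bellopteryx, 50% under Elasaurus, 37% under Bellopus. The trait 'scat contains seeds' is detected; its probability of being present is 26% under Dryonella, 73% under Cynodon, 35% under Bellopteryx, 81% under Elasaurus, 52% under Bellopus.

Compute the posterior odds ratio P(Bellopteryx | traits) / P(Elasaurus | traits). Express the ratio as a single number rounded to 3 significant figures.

Posterior odds equal prior odds times the likelihood ratio; only the two competing hypotheses matter.
  Bellopteryx: 0.19 × 0.91 × 0.35 = 0.060515
  Elasaurus: 0.31 × 0.50 × 0.81 = 0.12555
Odds(Bellopteryx : Elasaurus) = 0.060515 / 0.12555 ≈ 0.482.

0.482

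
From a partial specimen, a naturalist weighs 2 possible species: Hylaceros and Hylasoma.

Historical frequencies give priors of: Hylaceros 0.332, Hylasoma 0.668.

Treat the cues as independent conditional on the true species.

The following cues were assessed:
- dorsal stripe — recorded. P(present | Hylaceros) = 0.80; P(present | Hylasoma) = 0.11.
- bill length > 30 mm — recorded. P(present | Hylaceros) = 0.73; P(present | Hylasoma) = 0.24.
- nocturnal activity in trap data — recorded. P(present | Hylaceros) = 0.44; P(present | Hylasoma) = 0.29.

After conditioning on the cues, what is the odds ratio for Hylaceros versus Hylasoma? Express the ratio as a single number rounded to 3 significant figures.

16.7

Unnormalized posterior weight (prior times the cue likelihoods) for each of the two hypotheses:
  Hylaceros: 0.332 × 0.80 × 0.73 × 0.44 = 0.085311
  Hylasoma: 0.668 × 0.11 × 0.24 × 0.29 = 0.0051142
Posterior odds = 0.085311 / 0.0051142 ≈ 16.7.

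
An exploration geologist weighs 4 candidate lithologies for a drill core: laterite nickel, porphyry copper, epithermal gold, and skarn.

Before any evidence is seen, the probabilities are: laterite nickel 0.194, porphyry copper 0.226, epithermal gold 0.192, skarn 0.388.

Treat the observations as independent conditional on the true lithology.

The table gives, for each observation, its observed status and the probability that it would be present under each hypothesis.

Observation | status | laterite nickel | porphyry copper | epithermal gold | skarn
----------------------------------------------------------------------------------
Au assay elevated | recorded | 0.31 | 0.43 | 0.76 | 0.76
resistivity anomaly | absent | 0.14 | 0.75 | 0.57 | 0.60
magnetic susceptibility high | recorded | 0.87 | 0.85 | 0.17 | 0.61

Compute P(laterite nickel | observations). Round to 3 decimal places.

Multiply each prior by the joint likelihood of the evidence pattern (using 1 − P(present | H) for each absent observation):
  laterite nickel: 0.194 × 0.31 × (1 − 0.14) × 0.87 = 0.044997
  porphyry copper: 0.226 × 0.43 × (1 − 0.75) × 0.85 = 0.020651
  epithermal gold: 0.192 × 0.76 × (1 − 0.57) × 0.17 = 0.010667
  skarn: 0.388 × 0.76 × (1 − 0.60) × 0.61 = 0.071951
Normalizing constant Z = 0.044997 + 0.020651 + 0.010667 + 0.071951 = 0.14826.
P(laterite nickel | evidence) = 0.044997 / 0.14826 ≈ 0.303.

0.303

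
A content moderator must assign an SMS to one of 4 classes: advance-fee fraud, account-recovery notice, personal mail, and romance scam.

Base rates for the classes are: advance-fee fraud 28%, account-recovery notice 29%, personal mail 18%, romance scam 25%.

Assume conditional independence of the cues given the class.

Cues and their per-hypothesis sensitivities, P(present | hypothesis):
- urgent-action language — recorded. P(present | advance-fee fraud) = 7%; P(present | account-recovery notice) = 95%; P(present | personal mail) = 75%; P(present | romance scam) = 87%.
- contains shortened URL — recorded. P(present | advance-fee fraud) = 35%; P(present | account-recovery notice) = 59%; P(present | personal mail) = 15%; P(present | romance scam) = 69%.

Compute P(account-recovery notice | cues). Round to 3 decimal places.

0.478

By Bayes' rule with conditional independence, the unnormalized weight for each hypothesis is prior × ∏ likelihoods:
  advance-fee fraud: 0.28 × 0.07 × 0.35 = 0.00686
  account-recovery notice: 0.29 × 0.95 × 0.59 = 0.16254
  personal mail: 0.18 × 0.75 × 0.15 = 0.02025
  romance scam: 0.25 × 0.87 × 0.69 = 0.15007
Marginal likelihood of the evidence = 0.33973.
P(account-recovery notice | evidence) = 0.16254 / 0.33973 ≈ 0.478.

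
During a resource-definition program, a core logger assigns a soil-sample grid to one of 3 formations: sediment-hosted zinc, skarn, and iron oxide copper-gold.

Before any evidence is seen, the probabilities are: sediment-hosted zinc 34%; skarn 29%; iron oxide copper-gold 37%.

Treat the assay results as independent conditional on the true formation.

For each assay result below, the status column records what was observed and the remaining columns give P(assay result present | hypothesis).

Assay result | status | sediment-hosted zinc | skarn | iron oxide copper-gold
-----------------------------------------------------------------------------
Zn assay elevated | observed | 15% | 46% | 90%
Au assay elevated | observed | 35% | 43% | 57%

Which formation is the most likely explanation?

iron oxide copper-gold

By Bayes' rule with conditional independence, the unnormalized weight for each hypothesis is prior × ∏ likelihoods:
  sediment-hosted zinc: 0.34 × 0.15 × 0.35 = 0.01785
  skarn: 0.29 × 0.46 × 0.43 = 0.057362
  iron oxide copper-gold: 0.37 × 0.90 × 0.57 = 0.18981
Normalizing constant Z = 0.01785 + 0.057362 + 0.18981 = 0.26502.
P(sediment-hosted zinc | evidence) ≈ 0.01785 / 0.26502 ≈ 0.067
P(skarn | evidence) ≈ 0.057362 / 0.26502 ≈ 0.216
P(iron oxide copper-gold | evidence) ≈ 0.18981 / 0.26502 ≈ 0.716
The largest is 0.716, so iron oxide copper-gold is most probable.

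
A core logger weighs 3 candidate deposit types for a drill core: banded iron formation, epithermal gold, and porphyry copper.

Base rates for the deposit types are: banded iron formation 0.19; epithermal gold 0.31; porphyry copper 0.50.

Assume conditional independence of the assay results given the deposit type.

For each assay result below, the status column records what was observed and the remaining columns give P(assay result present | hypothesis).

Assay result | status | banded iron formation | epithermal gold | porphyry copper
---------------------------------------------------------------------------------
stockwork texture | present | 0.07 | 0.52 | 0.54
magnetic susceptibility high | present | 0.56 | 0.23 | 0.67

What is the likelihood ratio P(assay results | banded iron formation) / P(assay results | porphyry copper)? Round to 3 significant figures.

0.108

Take the product of per-assay result likelihoods under each hypothesis, then divide.
  banded iron formation: 0.07 × 0.56 = 0.0392
  porphyry copper: 0.54 × 0.67 = 0.3618
Bayes factor = 0.0392 / 0.3618 ≈ 0.108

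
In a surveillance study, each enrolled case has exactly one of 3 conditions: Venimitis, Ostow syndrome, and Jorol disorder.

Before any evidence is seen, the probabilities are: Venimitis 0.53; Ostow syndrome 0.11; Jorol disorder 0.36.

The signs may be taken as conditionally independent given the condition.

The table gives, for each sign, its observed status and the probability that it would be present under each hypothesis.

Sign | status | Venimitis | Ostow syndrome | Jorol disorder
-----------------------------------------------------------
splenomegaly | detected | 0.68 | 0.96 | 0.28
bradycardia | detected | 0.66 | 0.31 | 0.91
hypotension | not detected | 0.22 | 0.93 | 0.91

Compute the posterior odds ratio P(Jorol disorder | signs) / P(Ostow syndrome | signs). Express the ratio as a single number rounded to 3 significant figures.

3.60

Posterior odds equal prior odds times the likelihood ratio; only the two competing hypotheses matter (using 1 − P(present | H) for each absent sign).
  Jorol disorder: 0.36 × 0.28 × 0.91 × (1 − 0.91) = 0.0082555
  Ostow syndrome: 0.11 × 0.96 × 0.31 × (1 − 0.93) = 0.0022915
Posterior odds = 0.0082555 / 0.0022915 ≈ 3.60.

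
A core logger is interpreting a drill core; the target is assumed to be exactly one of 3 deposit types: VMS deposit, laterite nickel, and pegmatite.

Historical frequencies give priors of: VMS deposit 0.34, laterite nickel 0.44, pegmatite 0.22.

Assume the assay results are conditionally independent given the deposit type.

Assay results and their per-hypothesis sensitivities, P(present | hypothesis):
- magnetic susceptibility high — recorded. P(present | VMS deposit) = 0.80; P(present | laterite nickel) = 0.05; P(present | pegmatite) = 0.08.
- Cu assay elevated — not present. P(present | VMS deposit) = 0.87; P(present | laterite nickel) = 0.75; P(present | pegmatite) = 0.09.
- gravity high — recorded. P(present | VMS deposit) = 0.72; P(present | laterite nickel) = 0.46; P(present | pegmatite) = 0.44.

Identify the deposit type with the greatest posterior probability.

For each hypothesis, the unnormalized posterior weight is prior × product of the assay result likelihoods (using 1 − P(present | H) for each absent assay result):
  VMS deposit: 0.34 × 0.80 × (1 − 0.87) × 0.72 = 0.025459
  laterite nickel: 0.44 × 0.05 × (1 − 0.75) × 0.46 = 0.00253
  pegmatite: 0.22 × 0.08 × (1 − 0.09) × 0.44 = 0.007047
Normalizing constant Z = 0.025459 + 0.00253 + 0.007047 = 0.035036.
P(VMS deposit | evidence) ≈ 0.025459 / 0.035036 ≈ 0.727
P(laterite nickel | evidence) ≈ 0.00253 / 0.035036 ≈ 0.072
P(pegmatite | evidence) ≈ 0.007047 / 0.035036 ≈ 0.201
The largest is 0.727, so VMS deposit is most probable.

VMS deposit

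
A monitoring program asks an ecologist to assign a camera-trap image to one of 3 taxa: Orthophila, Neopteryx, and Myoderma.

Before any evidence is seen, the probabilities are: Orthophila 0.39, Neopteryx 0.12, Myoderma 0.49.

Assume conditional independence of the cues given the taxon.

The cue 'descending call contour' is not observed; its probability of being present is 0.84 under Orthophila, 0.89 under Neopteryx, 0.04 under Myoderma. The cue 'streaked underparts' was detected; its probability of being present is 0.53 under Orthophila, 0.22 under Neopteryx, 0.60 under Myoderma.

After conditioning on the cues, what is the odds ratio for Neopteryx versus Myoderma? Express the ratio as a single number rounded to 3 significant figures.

The normalizing constant cancels in an odds ratio, so compute prior × likelihood for the two hypotheses only (using 1 − P(present | H) for each absent cue):
  Neopteryx: 0.12 × (1 − 0.89) × 0.22 = 0.002904
  Myoderma: 0.49 × (1 − 0.04) × 0.60 = 0.28224
Odds(Neopteryx : Myoderma) = 0.002904 / 0.28224 ≈ 0.0103.

0.0103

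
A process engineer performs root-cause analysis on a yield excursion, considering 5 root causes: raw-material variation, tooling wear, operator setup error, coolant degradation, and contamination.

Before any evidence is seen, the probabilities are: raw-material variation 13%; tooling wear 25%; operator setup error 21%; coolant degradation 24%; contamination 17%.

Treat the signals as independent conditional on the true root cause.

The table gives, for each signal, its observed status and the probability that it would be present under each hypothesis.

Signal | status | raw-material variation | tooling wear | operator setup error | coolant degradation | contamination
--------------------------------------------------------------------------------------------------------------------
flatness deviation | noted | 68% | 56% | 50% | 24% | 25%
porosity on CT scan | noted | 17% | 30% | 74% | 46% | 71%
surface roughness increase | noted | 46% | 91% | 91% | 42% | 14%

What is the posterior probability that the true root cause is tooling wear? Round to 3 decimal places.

0.291

By Bayes' rule with conditional independence, the unnormalized weight for each hypothesis is prior × ∏ likelihoods:
  raw-material variation: 0.13 × 0.68 × 0.17 × 0.46 = 0.0069129
  tooling wear: 0.25 × 0.56 × 0.30 × 0.91 = 0.03822
  operator setup error: 0.21 × 0.50 × 0.74 × 0.91 = 0.070707
  coolant degradation: 0.24 × 0.24 × 0.46 × 0.42 = 0.011128
  contamination: 0.17 × 0.25 × 0.71 × 0.14 = 0.0042245
Normalizing constant Z = 0.0069129 + 0.03822 + 0.070707 + 0.011128 + 0.0042245 = 0.13119.
P(tooling wear | evidence) = 0.03822 / 0.13119 ≈ 0.291.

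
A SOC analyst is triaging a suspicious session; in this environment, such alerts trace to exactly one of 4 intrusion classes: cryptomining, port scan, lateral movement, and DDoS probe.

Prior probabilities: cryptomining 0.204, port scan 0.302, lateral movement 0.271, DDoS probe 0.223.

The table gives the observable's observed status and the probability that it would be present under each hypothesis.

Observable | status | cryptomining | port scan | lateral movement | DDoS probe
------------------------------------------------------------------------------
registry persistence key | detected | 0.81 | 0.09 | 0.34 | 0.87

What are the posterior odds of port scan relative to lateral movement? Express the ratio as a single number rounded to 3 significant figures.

Unnormalized posterior weight (prior times the observable likelihood) for each of the two hypotheses:
  port scan: 0.302 × 0.09 = 0.02718
  lateral movement: 0.271 × 0.34 = 0.09214
Odds(port scan : lateral movement) = 0.02718 / 0.09214 ≈ 0.295.

0.295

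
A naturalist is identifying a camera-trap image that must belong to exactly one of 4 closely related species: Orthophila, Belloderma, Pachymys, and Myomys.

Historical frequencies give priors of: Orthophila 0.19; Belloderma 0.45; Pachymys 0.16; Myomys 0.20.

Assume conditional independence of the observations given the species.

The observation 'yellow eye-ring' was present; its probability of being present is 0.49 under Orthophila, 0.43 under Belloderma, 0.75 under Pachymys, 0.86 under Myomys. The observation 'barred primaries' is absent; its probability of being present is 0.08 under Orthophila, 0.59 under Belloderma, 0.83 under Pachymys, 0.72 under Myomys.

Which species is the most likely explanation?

Orthophila

By Bayes' rule with conditional independence, the unnormalized weight for each hypothesis is prior × ∏ likelihoods (using 1 − P(present | H) for each absent observation):
  Orthophila: 0.19 × 0.49 × (1 − 0.08) = 0.085652
  Belloderma: 0.45 × 0.43 × (1 − 0.59) = 0.079335
  Pachymys: 0.16 × 0.75 × (1 − 0.83) = 0.0204
  Myomys: 0.20 × 0.86 × (1 − 0.72) = 0.04816
Normalizing constant Z = 0.085652 + 0.079335 + 0.0204 + 0.04816 = 0.23355.
P(Orthophila | evidence) ≈ 0.085652 / 0.23355 ≈ 0.367
P(Belloderma | evidence) ≈ 0.079335 / 0.23355 ≈ 0.340
P(Pachymys | evidence) ≈ 0.0204 / 0.23355 ≈ 0.087
P(Myomys | evidence) ≈ 0.04816 / 0.23355 ≈ 0.206
The largest is 0.367, so Orthophila is most probable.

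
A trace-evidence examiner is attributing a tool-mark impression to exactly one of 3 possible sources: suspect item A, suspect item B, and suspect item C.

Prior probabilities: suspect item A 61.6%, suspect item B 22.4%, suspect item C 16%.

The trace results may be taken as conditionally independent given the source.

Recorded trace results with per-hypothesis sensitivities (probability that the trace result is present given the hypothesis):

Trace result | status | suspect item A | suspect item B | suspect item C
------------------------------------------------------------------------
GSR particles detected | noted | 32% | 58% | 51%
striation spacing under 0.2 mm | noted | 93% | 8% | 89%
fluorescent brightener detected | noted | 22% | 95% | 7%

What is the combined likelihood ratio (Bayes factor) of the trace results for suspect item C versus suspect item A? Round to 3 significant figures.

0.485

Take the product of per-trace result likelihoods under each hypothesis, then divide.
  suspect item C: 0.51 × 0.89 × 0.07 = 0.031773
  suspect item A: 0.32 × 0.93 × 0.22 = 0.065472
Bayes factor = 0.031773 / 0.065472 ≈ 0.485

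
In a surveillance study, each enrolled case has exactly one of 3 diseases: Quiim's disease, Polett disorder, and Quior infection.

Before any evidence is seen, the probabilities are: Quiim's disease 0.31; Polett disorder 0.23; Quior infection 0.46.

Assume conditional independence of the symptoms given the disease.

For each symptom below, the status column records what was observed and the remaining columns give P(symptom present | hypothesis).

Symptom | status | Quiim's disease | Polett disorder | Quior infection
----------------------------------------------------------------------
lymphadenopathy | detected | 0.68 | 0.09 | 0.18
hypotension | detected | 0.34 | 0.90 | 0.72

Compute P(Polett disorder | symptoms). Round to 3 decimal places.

0.124

By Bayes' rule with conditional independence, the unnormalized weight for each hypothesis is prior × ∏ likelihoods:
  Quiim's disease: 0.31 × 0.68 × 0.34 = 0.071672
  Polett disorder: 0.23 × 0.09 × 0.90 = 0.01863
  Quior infection: 0.46 × 0.18 × 0.72 = 0.059616
Normalizing constant Z = 0.071672 + 0.01863 + 0.059616 = 0.14992.
P(Polett disorder | evidence) = 0.01863 / 0.14992 ≈ 0.124.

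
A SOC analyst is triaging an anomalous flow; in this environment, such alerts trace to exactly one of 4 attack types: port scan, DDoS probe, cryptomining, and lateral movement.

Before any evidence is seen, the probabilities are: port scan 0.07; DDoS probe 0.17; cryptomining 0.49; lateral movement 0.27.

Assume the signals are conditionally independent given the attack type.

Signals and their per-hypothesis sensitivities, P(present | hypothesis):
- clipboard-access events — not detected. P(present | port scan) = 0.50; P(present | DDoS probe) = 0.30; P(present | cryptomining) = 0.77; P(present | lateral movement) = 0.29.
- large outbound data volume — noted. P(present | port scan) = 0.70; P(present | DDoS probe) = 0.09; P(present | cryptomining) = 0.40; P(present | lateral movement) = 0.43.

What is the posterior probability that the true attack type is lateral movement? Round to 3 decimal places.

0.507

For each hypothesis, the unnormalized posterior weight is prior × product of the signal likelihoods (using 1 − P(present | H) for each absent signal):
  port scan: 0.07 × (1 − 0.50) × 0.70 = 0.0245
  DDoS probe: 0.17 × (1 − 0.30) × 0.09 = 0.01071
  cryptomining: 0.49 × (1 − 0.77) × 0.40 = 0.04508
  lateral movement: 0.27 × (1 − 0.29) × 0.43 = 0.082431
Marginal likelihood of the evidence = 0.16272.
P(lateral movement | evidence) = 0.082431 / 0.16272 ≈ 0.507.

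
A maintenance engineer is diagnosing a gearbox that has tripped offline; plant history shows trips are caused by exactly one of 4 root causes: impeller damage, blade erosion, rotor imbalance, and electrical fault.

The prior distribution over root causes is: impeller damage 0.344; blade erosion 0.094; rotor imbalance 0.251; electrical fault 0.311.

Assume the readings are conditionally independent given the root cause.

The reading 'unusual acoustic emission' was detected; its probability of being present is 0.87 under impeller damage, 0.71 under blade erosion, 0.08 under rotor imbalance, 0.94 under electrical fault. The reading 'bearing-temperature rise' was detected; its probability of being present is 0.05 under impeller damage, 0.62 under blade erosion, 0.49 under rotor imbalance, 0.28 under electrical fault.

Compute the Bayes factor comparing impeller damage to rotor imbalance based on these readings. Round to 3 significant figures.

Take the product of per-reading likelihoods under each hypothesis, then divide.
  impeller damage: 0.87 × 0.05 = 0.0435
  rotor imbalance: 0.08 × 0.49 = 0.0392
Bayes factor = 0.0435 / 0.0392 ≈ 1.11

1.11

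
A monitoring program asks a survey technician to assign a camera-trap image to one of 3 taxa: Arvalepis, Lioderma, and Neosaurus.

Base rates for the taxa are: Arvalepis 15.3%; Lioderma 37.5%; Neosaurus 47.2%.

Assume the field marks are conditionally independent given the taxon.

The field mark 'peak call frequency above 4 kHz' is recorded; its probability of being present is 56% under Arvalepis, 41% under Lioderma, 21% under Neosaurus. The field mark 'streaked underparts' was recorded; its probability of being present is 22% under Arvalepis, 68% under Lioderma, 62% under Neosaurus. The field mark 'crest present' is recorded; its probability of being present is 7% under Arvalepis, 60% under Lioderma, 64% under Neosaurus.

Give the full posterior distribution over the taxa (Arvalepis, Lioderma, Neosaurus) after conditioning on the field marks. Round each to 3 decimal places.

0.013, 0.607, 0.380

For each hypothesis, the unnormalized posterior weight is prior × product of the field mark likelihoods:
  Arvalepis: 0.153 × 0.56 × 0.22 × 0.07 = 0.0013195
  Lioderma: 0.375 × 0.41 × 0.68 × 0.60 = 0.06273
  Neosaurus: 0.472 × 0.21 × 0.62 × 0.64 = 0.039331
Marginal likelihood of the evidence = 0.10338.
P(Arvalepis | evidence) = 0.0013195 / 0.10338 ≈ 0.013
P(Lioderma | evidence) = 0.06273 / 0.10338 ≈ 0.607
P(Neosaurus | evidence) = 0.039331 / 0.10338 ≈ 0.380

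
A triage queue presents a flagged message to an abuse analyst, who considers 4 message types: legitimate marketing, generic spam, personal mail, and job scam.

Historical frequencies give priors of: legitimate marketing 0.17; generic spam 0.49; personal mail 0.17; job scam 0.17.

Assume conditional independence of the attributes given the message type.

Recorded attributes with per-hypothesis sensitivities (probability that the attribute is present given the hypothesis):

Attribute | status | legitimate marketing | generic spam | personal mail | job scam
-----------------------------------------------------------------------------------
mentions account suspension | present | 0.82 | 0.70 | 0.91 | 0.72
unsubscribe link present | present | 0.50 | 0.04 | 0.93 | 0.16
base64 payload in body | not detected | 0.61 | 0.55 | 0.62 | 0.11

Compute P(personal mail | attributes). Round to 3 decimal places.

0.518

For each hypothesis, the unnormalized posterior weight is prior × product of the attribute likelihoods (using 1 − P(present | H) for each absent attribute):
  legitimate marketing: 0.17 × 0.82 × 0.50 × (1 − 0.61) = 0.027183
  generic spam: 0.49 × 0.70 × 0.04 × (1 − 0.55) = 0.006174
  personal mail: 0.17 × 0.91 × 0.93 × (1 − 0.62) = 0.054671
  job scam: 0.17 × 0.72 × 0.16 × (1 − 0.11) = 0.01743
Normalizing constant Z = 0.027183 + 0.006174 + 0.054671 + 0.01743 = 0.10546.
P(personal mail | evidence) = 0.054671 / 0.10546 ≈ 0.518.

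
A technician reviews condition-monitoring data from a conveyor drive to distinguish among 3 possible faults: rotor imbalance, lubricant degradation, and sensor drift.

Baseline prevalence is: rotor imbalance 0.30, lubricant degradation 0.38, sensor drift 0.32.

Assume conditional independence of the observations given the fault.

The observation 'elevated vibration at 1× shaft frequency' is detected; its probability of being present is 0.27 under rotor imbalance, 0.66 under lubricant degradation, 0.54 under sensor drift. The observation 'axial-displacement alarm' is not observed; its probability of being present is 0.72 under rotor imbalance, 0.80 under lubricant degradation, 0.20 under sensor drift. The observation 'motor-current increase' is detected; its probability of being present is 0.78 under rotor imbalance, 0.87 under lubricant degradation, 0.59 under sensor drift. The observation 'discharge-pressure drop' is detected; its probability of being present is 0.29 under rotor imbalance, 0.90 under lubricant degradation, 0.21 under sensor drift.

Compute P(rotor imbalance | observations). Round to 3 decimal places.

0.083

Multiply each prior by the joint likelihood of the evidence pattern (using 1 − P(present | H) for each absent observation):
  rotor imbalance: 0.30 × 0.27 × (1 − 0.72) × 0.78 × 0.29 = 0.0051302
  lubricant degradation: 0.38 × 0.66 × (1 − 0.80) × 0.87 × 0.90 = 0.039275
  sensor drift: 0.32 × 0.54 × (1 − 0.20) × 0.59 × 0.21 = 0.017128
Normalizing constant Z = 0.0051302 + 0.039275 + 0.017128 = 0.061533.
P(rotor imbalance | evidence) = 0.0051302 / 0.061533 ≈ 0.083.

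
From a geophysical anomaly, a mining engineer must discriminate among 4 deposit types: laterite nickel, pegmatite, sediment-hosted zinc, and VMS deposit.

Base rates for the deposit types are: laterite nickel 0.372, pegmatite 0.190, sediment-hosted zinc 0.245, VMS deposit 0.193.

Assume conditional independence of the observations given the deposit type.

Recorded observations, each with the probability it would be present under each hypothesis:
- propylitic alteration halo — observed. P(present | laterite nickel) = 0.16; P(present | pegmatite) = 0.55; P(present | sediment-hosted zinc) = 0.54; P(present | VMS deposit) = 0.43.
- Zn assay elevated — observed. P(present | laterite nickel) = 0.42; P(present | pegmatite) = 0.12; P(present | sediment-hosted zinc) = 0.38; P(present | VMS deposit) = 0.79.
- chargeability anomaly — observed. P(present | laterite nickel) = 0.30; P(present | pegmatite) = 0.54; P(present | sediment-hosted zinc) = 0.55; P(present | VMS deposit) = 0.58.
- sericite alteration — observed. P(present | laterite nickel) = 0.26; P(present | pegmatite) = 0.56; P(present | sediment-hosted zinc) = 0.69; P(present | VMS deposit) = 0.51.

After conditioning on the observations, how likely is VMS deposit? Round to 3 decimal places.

0.439

For each hypothesis, the unnormalized posterior weight is prior × product of the observation likelihoods:
  laterite nickel: 0.372 × 0.16 × 0.42 × 0.30 × 0.26 = 0.0019499
  pegmatite: 0.190 × 0.55 × 0.12 × 0.54 × 0.56 = 0.0037921
  sediment-hosted zinc: 0.245 × 0.54 × 0.38 × 0.55 × 0.69 = 0.019079
  VMS deposit: 0.193 × 0.43 × 0.79 × 0.58 × 0.51 = 0.019393
Marginal likelihood of the evidence = 0.044214.
P(VMS deposit | evidence) = 0.019393 / 0.044214 ≈ 0.439.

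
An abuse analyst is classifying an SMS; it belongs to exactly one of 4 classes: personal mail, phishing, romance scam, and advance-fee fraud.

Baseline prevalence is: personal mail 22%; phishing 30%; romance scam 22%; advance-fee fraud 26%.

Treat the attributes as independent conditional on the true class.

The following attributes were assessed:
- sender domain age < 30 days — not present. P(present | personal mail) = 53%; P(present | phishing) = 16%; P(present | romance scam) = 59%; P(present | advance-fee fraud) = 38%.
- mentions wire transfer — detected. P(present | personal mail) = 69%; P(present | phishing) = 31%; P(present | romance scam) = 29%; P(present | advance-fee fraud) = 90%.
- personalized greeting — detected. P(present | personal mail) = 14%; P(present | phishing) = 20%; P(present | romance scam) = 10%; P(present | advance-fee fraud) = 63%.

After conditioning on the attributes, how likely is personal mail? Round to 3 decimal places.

Multiply each prior by the joint likelihood of the attribute pattern (using 1 − P(present | H) for each absent attribute):
  personal mail: 0.22 × (1 − 0.53) × 0.69 × 0.14 = 0.0099884
  phishing: 0.30 × (1 − 0.16) × 0.31 × 0.20 = 0.015624
  romance scam: 0.22 × (1 − 0.59) × 0.29 × 0.10 = 0.0026158
  advance-fee fraud: 0.26 × (1 − 0.38) × 0.90 × 0.63 = 0.0914
Marginal likelihood of the evidence = 0.11963.
P(personal mail | evidence) = 0.0099884 / 0.11963 ≈ 0.083.

0.083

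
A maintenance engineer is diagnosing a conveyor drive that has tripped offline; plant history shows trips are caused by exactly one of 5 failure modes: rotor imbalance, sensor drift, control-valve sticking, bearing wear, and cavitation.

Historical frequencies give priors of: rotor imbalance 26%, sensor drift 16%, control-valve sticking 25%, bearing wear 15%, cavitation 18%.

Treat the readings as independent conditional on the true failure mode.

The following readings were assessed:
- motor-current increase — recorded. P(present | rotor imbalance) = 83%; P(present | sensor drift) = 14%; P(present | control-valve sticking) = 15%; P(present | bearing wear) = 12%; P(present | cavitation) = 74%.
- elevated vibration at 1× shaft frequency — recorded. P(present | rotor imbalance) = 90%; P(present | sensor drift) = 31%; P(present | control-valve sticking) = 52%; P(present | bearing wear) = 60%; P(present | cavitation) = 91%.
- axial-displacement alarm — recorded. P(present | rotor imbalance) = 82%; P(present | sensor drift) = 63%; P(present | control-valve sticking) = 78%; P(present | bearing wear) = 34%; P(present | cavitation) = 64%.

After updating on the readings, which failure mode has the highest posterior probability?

rotor imbalance

Multiply each prior by the joint likelihood of the reading pattern:
  rotor imbalance: 0.26 × 0.83 × 0.90 × 0.82 = 0.15926
  sensor drift: 0.16 × 0.14 × 0.31 × 0.63 = 0.0043747
  control-valve sticking: 0.25 × 0.15 × 0.52 × 0.78 = 0.01521
  bearing wear: 0.15 × 0.12 × 0.60 × 0.34 = 0.003672
  cavitation: 0.18 × 0.74 × 0.91 × 0.64 = 0.077576
The unnormalized weights sum to 0.26009.
P(rotor imbalance | evidence) ≈ 0.15926 / 0.26009 ≈ 0.612
P(sensor drift | evidence) ≈ 0.0043747 / 0.26009 ≈ 0.017
P(control-valve sticking | evidence) ≈ 0.01521 / 0.26009 ≈ 0.058
P(bearing wear | evidence) ≈ 0.003672 / 0.26009 ≈ 0.014
P(cavitation | evidence) ≈ 0.077576 / 0.26009 ≈ 0.298
The largest is 0.612, so rotor imbalance is most probable.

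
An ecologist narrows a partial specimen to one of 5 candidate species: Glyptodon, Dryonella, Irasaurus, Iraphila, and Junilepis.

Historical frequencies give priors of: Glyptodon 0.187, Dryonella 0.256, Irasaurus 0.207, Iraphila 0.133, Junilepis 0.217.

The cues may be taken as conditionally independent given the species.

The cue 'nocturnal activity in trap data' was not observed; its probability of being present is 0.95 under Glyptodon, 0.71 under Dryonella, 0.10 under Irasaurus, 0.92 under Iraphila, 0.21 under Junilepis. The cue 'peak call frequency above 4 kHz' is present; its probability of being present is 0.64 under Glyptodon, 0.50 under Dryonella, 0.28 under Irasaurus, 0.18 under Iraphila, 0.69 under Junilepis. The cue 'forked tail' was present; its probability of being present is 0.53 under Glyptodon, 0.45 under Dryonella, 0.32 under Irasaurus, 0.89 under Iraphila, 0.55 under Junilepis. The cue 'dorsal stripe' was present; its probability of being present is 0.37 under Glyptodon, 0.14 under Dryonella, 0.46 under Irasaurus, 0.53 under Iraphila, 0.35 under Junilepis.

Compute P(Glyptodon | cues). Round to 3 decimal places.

By Bayes' rule with conditional independence, the unnormalized weight for each hypothesis is prior × ∏ likelihoods (using 1 − P(present | H) for each absent cue):
  Glyptodon: 0.187 × (1 − 0.95) × 0.64 × 0.53 × 0.37 = 0.0011735
  Dryonella: 0.256 × (1 − 0.71) × 0.50 × 0.45 × 0.14 = 0.0023386
  Irasaurus: 0.207 × (1 − 0.10) × 0.28 × 0.32 × 0.46 = 0.0076785
  Iraphila: 0.133 × (1 − 0.92) × 0.18 × 0.89 × 0.53 = 0.0009034
  Junilepis: 0.217 × (1 − 0.21) × 0.69 × 0.55 × 0.35 = 0.02277
Marginal likelihood of the evidence = 0.034864.
P(Glyptodon | evidence) = 0.0011735 / 0.034864 ≈ 0.034.

0.034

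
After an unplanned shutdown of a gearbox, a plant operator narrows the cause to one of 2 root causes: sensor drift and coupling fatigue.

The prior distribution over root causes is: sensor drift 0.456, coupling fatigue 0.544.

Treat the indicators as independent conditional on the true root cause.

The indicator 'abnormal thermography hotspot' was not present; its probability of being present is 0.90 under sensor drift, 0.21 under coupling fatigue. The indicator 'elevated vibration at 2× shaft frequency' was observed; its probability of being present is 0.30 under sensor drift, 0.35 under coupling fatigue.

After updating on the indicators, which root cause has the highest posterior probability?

For each hypothesis, the unnormalized posterior weight is prior × product of the indicator likelihoods (using 1 − P(present | H) for each absent indicator):
  sensor drift: 0.456 × (1 − 0.90) × 0.30 = 0.01368
  coupling fatigue: 0.544 × (1 − 0.21) × 0.35 = 0.15042
Marginal likelihood of the evidence = 0.1641.
P(sensor drift | evidence) ≈ 0.01368 / 0.1641 ≈ 0.083
P(coupling fatigue | evidence) ≈ 0.15042 / 0.1641 ≈ 0.917
The largest is 0.917, so coupling fatigue is most probable.

coupling fatigue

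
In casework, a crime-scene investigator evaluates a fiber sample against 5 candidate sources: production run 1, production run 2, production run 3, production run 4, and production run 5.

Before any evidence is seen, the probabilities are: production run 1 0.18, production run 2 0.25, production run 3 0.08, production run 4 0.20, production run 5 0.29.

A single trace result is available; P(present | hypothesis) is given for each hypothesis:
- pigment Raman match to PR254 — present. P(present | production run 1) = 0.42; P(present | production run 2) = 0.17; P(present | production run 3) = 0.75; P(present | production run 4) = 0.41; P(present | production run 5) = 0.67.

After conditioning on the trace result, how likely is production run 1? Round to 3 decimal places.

0.166

For each hypothesis, the unnormalized posterior weight is prior × likelihood:
  production run 1: 0.18 × 0.42 = 0.0756
  production run 2: 0.25 × 0.17 = 0.0425
  production run 3: 0.08 × 0.75 = 0.06
  production run 4: 0.20 × 0.41 = 0.082
  production run 5: 0.29 × 0.67 = 0.1943
Marginal likelihood of the evidence = 0.4544.
P(production run 1 | evidence) = 0.0756 / 0.4544 ≈ 0.166.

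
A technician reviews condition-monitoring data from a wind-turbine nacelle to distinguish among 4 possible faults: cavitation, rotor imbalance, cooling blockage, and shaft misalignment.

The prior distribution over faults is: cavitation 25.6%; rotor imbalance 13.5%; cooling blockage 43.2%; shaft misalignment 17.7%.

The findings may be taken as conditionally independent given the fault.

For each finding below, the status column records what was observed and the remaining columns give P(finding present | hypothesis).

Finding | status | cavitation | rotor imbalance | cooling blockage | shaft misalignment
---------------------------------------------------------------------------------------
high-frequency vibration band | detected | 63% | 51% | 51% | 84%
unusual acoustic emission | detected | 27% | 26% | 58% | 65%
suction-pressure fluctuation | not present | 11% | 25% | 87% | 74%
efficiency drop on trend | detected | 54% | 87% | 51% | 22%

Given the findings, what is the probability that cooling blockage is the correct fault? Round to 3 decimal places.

0.182

Multiply each prior by the joint likelihood of the evidence pattern (using 1 − P(present | H) for each absent finding):
  cavitation: 0.256 × 0.63 × 0.27 × (1 − 0.11) × 0.54 = 0.020928
  rotor imbalance: 0.135 × 0.51 × 0.26 × (1 − 0.25) × 0.87 = 0.01168
  cooling blockage: 0.432 × 0.51 × 0.58 × (1 − 0.87) × 0.51 = 0.0084722
  shaft misalignment: 0.177 × 0.84 × 0.65 × (1 − 0.74) × 0.22 = 0.0055279
The unnormalized weights sum to 0.046609.
P(cooling blockage | evidence) = 0.0084722 / 0.046609 ≈ 0.182.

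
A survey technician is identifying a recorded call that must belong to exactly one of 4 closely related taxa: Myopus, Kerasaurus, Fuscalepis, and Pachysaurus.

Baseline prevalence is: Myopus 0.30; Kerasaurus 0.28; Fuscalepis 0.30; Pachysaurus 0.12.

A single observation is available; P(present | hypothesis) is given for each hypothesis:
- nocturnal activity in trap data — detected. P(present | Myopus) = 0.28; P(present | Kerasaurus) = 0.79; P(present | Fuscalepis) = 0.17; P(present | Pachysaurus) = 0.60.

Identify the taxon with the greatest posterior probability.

Kerasaurus

For each hypothesis, the unnormalized posterior weight is prior × likelihood:
  Myopus: 0.30 × 0.28 = 0.084
  Kerasaurus: 0.28 × 0.79 = 0.2212
  Fuscalepis: 0.30 × 0.17 = 0.051
  Pachysaurus: 0.12 × 0.60 = 0.072
Normalizing constant Z = 0.084 + 0.2212 + 0.051 + 0.072 = 0.4282.
P(Myopus | evidence) ≈ 0.084 / 0.4282 ≈ 0.196
P(Kerasaurus | evidence) ≈ 0.2212 / 0.4282 ≈ 0.517
P(Fuscalepis | evidence) ≈ 0.051 / 0.4282 ≈ 0.119
P(Pachysaurus | evidence) ≈ 0.072 / 0.4282 ≈ 0.168
The largest is 0.517, so Kerasaurus is most probable.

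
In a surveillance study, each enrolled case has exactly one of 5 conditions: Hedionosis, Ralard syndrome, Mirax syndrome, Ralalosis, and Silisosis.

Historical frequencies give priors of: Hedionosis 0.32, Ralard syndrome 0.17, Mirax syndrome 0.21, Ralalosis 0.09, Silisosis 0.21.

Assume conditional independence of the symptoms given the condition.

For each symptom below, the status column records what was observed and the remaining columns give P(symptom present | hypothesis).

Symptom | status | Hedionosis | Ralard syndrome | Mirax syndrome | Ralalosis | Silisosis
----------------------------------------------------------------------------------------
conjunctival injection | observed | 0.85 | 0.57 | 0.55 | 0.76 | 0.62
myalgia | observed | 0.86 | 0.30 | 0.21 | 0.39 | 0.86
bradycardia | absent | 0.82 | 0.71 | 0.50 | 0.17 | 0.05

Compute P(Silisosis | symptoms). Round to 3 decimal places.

0.556

Multiply each prior by the joint likelihood of the symptom pattern (using 1 − P(present | H) for each absent symptom):
  Hedionosis: 0.32 × 0.85 × 0.86 × (1 − 0.82) = 0.042106
  Ralard syndrome: 0.17 × 0.57 × 0.30 × (1 − 0.71) = 0.0084303
  Mirax syndrome: 0.21 × 0.55 × 0.21 × (1 − 0.50) = 0.012127
  Ralalosis: 0.09 × 0.76 × 0.39 × (1 − 0.17) = 0.022141
  Silisosis: 0.21 × 0.62 × 0.86 × (1 − 0.05) = 0.10637
Normalizing constant Z = 0.042106 + 0.0084303 + 0.012127 + 0.022141 + 0.10637 = 0.19118.
P(Silisosis | evidence) = 0.10637 / 0.19118 ≈ 0.556.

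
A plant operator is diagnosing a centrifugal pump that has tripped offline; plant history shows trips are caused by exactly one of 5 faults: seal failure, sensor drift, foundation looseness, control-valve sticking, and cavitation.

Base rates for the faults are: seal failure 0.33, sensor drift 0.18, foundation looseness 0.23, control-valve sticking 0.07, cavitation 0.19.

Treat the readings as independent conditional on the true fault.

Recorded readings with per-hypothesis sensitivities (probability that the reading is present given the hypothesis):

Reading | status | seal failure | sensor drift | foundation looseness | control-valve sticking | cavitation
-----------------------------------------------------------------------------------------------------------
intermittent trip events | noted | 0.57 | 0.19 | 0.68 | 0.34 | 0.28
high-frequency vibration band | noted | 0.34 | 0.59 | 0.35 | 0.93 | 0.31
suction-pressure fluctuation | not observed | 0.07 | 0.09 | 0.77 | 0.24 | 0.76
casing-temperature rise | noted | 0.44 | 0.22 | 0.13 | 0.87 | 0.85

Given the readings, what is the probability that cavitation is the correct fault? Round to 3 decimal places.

Multiply each prior by the joint likelihood of the reading pattern (using 1 − P(present | H) for each absent reading):
  seal failure: 0.33 × 0.57 × 0.34 × (1 − 0.07) × 0.44 = 0.02617
  sensor drift: 0.18 × 0.19 × 0.59 × (1 − 0.09) × 0.22 = 0.0040396
  foundation looseness: 0.23 × 0.68 × 0.35 × (1 − 0.77) × 0.13 = 0.0016367
  control-valve sticking: 0.07 × 0.34 × 0.93 × (1 − 0.24) × 0.87 = 0.014635
  cavitation: 0.19 × 0.28 × 0.31 × (1 − 0.76) × 0.85 = 0.0033644
Marginal likelihood of the evidence = 0.049846.
P(cavitation | evidence) = 0.0033644 / 0.049846 ≈ 0.067.

0.067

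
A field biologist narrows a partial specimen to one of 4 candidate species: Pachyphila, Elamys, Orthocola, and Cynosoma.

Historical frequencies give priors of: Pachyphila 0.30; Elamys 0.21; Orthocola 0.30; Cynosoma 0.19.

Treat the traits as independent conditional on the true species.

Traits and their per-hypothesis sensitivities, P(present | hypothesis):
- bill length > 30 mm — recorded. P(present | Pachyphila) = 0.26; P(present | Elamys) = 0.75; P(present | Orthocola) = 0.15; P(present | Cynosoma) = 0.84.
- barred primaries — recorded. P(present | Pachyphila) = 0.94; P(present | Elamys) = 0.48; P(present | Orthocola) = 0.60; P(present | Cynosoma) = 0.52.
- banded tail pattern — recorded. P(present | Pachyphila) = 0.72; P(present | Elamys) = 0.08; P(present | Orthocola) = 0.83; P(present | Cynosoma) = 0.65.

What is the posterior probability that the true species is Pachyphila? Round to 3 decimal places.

0.390

Multiply each prior by the joint likelihood of the trait pattern:
  Pachyphila: 0.30 × 0.26 × 0.94 × 0.72 = 0.05279
  Elamys: 0.21 × 0.75 × 0.48 × 0.08 = 0.006048
  Orthocola: 0.30 × 0.15 × 0.60 × 0.83 = 0.02241
  Cynosoma: 0.19 × 0.84 × 0.52 × 0.65 = 0.053945
Marginal likelihood of the evidence = 0.13519.
P(Pachyphila | evidence) = 0.05279 / 0.13519 ≈ 0.390.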